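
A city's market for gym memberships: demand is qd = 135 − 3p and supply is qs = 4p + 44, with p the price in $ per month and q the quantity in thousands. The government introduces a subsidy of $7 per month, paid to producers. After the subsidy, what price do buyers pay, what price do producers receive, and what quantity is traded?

Buyers pay $9; producers receive $16; quantity = 108.

Before the subsidy: set 135 − 3p = 4p + 44 → p* = $13, q* = 96.
With a per-unit subsidy paid to producers, each receives p + 7 per unit sold, so supply becomes qs = 4(p + 7) + 44.
New equilibrium: buyers pay $9, producers receive $16, q = 108. (Wedge: pb − ps = −7.)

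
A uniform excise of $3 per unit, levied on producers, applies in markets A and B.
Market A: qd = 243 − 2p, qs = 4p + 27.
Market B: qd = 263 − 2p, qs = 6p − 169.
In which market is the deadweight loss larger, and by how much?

Market A: pre-tax p* = $36, q* = 171; post-tax q = 167; deadweight loss = $6.
Market B: pre-tax p* = $54, q* = 155; post-tax q = 150.5; deadweight loss = $6.75.
Difference: $6 vs $6.75 → market B is larger by $0.75.

Market B, by $0.75.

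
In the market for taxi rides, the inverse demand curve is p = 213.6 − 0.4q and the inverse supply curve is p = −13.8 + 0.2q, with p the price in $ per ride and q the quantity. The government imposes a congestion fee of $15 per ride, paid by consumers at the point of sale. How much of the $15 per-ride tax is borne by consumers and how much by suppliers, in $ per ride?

Rewrite in direct form: qd = 534 − 2.5p and qs = 5p + 69.
Without the tax, 534 − 2.5p = 5p + 69 gives 7.5p = 465, so p* = $62 and q* = 379.
With the tax collected from consumers, demand (in seller-price terms) shifts: qd = 534 − 2.5(p + 15).
Solving gives q = 354 with consumers paying $72 and suppliers receiving $57 (the $15 wedge).
Burden on consumers: $10; on suppliers: $5. (They sum to $15.)

Consumers bear $10 per ride; suppliers bear $5 per ride.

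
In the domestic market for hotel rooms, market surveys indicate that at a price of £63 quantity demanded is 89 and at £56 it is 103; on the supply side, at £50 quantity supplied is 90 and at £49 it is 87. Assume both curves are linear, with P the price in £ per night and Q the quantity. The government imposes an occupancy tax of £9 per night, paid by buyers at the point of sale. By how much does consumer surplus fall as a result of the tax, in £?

Consumer surplus falls by £537.84.

Demand slope: (103 − 89)/(56 − 63) = -2, so Qd = 215 − 2P.
Supply slope: (87 − 90)/(49 − 50) = 3, so Qs = 3P − 60.
Before the tax: set 215 − 2P = 3P − 60 → P* = £55, Q* = 105.
With the tax collected from buyers, demand (in seller-price terms) shifts: Qd = 215 − 2(P + 9).
Solving gives Q = 94.2 with buyers paying £60.4 and sellers receiving £51.4 (the £9 wedge).
ΔCS is the trapezoid between Q = 94.2 and Q = 105 of height £5.4: ½ · (105 + 94.2) · 5.4 = £537.84.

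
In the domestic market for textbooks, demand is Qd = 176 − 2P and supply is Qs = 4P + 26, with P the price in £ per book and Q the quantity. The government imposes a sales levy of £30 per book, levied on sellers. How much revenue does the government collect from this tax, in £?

Tax revenue = £2580.

Before the tax: set 176 − 2P = 4P + 26 → P* = £25, Q* = 126.
With the tax collected from sellers, supply shifts: Qs = 4(P − 30) + 26.
Solving gives Q = 86 with buyers paying £45 and sellers receiving £15 (the £30 wedge).
Revenue = t · Q = 30 · 86 = £2580.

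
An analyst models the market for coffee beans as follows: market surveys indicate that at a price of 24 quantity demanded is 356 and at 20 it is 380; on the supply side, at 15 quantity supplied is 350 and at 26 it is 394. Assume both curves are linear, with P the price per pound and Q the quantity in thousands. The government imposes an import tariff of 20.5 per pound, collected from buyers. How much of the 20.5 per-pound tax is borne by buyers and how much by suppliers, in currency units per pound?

Buyers bear 8.2 per pound; suppliers bear 12.3 per pound.

Demand slope: (380 − 356)/(20 − 24) = -6, so Qd = 500 − 6P.
Supply slope: (394 − 350)/(26 − 15) = 4, so Qs = 4P + 290.
Before the tax: set 500 − 6P = 4P + 290 → P* = 21, Q* = 374.
With the tax collected from buyers, demand (in seller-price terms) shifts: Qd = 500 − 6(P + 20.5).
New equilibrium: buyers pay 29.2, suppliers receive 8.7, Q = 324.8. (Wedge: Pb − Ps = 20.5.)
Burden on buyers: 8.2; on suppliers: 12.3. (They sum to 20.5.)
The less price-elastic side of the market bears the larger share of a per-unit tax.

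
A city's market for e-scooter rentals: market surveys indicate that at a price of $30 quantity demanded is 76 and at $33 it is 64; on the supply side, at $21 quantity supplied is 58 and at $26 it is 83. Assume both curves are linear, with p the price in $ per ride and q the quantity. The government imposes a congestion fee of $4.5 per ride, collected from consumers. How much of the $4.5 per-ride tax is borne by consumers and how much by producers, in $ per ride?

Demand slope: (64 − 76)/(33 − 30) = -4, so qd = 196 − 4p.
Supply slope: (83 − 58)/(26 − 21) = 5, so qs = 5p − 47.
Before the tax: set 196 − 4p = 5p − 47 → p* = $27, q* = 88.
With the tax collected from consumers, demand (in seller-price terms) shifts: qd = 196 − 4(p + 4.5).
New equilibrium: consumers pay $29.5, producers receive $25, q = 78. (Wedge: pb − ps = 4.5.)
Burden on consumers: $2.5; on producers: $2. (They sum to $4.5.)
The less price-elastic side of the market bears the larger share of a per-unit tax.

Consumers bear $2.5 per ride; producers bear $2 per ride.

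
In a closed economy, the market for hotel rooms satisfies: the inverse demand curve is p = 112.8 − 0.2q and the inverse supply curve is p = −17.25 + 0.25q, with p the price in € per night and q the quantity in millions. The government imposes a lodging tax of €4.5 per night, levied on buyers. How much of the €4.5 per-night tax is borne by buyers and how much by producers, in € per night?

Rewrite in direct form: qd = 564 − 5p and qs = 4p + 69.
Without the tax, 564 − 5p = 4p + 69 gives 9p = 495, so p* = €55 and q* = 289.
With the tax collected from buyers, demand (in seller-price terms) shifts: qd = 564 − 5(p + 4.5).
New equilibrium: buyers pay €57, producers receive €52.5, q = 279. (Wedge: pb − ps = 4.5.)
Burden on buyers: €2; on producers: €2.5. (They sum to €4.5.)

Buyers bear €2 per night; producers bear €2.5 per night.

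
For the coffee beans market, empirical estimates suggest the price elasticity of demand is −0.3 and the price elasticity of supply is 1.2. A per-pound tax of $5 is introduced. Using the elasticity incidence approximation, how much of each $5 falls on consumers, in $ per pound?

Consumers bear ≈ $4 per pound.

Incidence ratio: consumers' share ≈ εs / (εs + |εd|) = 1.2 / (1.2 + 0.3) = 0.8.
So consumers bear ≈ 0.8 × $5 = $4; suppliers bear $1.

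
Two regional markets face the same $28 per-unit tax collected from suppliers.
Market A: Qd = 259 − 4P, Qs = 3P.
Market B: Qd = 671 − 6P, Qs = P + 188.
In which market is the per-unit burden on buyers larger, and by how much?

Market A: pre-tax P* = $37, Q* = 111; post-tax Q = 63; per-unit burden on buyers = $12.
Market B: pre-tax P* = $69, Q* = 257; post-tax Q = 233; per-unit burden on buyers = $4.
Difference: $12 vs $4 → market A is larger by $8.

Market A, by $8.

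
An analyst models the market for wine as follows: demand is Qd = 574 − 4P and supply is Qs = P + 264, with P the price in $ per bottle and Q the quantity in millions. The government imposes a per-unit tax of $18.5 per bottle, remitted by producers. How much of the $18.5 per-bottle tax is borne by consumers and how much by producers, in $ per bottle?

Consumers bear $3.7 per bottle; producers bear $14.8 per bottle.

Without the tax, 574 − 4P = P + 264 gives 5P = 310, so P* = $62 and Q* = 326.
With the tax collected from producers, supply shifts: Qs = (P − 18.5) + 264.
Solving gives Q = 311.2 with consumers paying $65.7 and producers receiving $47.2 (the $18.5 wedge).
Burden on consumers: $3.7; on producers: $14.8. (They sum to $18.5.)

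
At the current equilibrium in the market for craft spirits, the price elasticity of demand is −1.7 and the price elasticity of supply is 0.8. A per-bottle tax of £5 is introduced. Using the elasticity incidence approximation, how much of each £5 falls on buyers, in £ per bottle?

Incidence ratio: buyers' share ≈ εs / (εs + |εd|) = 0.8 / (0.8 + 1.7) = 0.32.
So buyers bear ≈ 0.32 × £5 = £1.6; sellers bear £3.4.

Buyers bear ≈ £1.6 per bottle.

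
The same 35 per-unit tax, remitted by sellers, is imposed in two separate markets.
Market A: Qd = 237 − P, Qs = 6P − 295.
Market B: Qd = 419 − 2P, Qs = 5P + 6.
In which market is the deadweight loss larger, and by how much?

Market A: pre-tax P* = 76, Q* = 161; post-tax Q = 131; deadweight loss = 525.
Market B: pre-tax P* = 59, Q* = 301; post-tax Q = 251; deadweight loss = 875.
Difference: 525 vs 875 → market B is larger by 350.

Market B, by 350.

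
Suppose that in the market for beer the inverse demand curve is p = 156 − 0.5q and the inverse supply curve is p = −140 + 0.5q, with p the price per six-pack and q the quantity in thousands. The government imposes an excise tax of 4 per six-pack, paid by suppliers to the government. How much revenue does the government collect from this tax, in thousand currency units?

Tax revenue = 1168 thousand.

Rewrite in direct form: qd = 312 − 2p and qs = 2p + 280.
Before the tax: set 312 − 2p = 2p + 280 → p* = 8, q* = 296.
With the tax collected from suppliers, supply shifts: qs = 2(p − 4) + 280.
Solving gives q = 292 with consumers paying 10 and suppliers receiving 6 (the 4 wedge).
Revenue = t · Q = 4 · 292 = 1168.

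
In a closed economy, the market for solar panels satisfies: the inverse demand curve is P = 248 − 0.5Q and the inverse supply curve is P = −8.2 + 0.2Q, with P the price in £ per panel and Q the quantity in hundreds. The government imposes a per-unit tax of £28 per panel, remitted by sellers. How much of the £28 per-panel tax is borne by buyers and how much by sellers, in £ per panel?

Buyers bear £20 per panel; sellers bear £8 per panel.

Inverting to Q(P) form: Qd = 496 − 2P; Qs = 5P + 41.
Before the tax: set 496 − 2P = 5P + 41 → P* = £65, Q* = 366.
With the tax collected from sellers, supply shifts: Qs = 5(P − 28) + 41.
Solving gives Q = 326 with buyers paying £85 and sellers receiving £57 (the £28 wedge).
Burden on buyers: £20; on sellers: £8. (They sum to £28.)
The less price-elastic side of the market bears the larger share of a per-unit tax.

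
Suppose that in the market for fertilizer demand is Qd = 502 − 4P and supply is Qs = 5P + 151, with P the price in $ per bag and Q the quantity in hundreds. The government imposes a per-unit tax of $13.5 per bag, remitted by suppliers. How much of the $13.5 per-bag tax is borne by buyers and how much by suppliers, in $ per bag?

Buyers bear $7.5 per bag; suppliers bear $6 per bag.

Without the tax, 502 − 4P = 5P + 151 gives 9P = 351, so P* = $39 and Q* = 346.
With the tax collected from suppliers, supply shifts: Qs = 5(P − 13.5) + 151.
Solving gives Q = 316 with buyers paying $46.5 and suppliers receiving $33 (the $13.5 wedge).
Burden on buyers: $7.5; on suppliers: $6. (They sum to $13.5.)
The less price-elastic side of the market bears the larger share of a per-unit tax.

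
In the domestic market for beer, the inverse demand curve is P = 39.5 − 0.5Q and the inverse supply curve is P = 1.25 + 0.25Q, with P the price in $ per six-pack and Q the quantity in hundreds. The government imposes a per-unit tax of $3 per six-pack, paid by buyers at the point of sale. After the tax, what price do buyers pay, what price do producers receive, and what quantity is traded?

Rewrite in direct form: Qd = 79 − 2P and Qs = 4P − 5.
Before the tax: set 79 − 2P = 4P − 5 → P* = $14, Q* = 51.
With the tax collected from buyers, demand (in seller-price terms) shifts: Qd = 79 − 2(P + 3).
New equilibrium: buyers pay $16, producers receive $13, Q = 47. (Wedge: Pb − Ps = 3.)

Buyers pay $16; producers receive $13; quantity = 47.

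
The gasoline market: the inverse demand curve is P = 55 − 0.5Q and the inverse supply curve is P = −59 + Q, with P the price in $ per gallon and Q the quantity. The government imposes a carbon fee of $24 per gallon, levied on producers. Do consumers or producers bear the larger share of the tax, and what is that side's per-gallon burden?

Rewrite in direct form: Qd = 110 − 2P and Qs = P + 59.
Before the tax: set 110 − 2P = P + 59 → P* = $17, Q* = 76.
With the tax collected from producers, supply shifts: Qs = (P − 24) + 59.
New equilibrium: consumers pay $25, producers receive $1, Q = 60. (Wedge: Pb − Ps = 24.)
Per-gallon burden: consumers $8, producers $16.
Producers take the larger share because supply is less price-elastic here (demand slope 2 vs supply slope 1).
The less price-elastic side of the market bears the larger share of a per-unit tax.

Producers bear the larger share: $16 per gallon.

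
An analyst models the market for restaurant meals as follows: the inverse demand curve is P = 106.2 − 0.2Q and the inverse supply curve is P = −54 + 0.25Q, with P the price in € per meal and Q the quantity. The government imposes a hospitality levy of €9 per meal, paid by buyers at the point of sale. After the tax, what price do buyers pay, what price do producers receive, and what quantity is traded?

Buyers pay €39; producers receive €30; quantity = 336.

Inverting to Q(P) form: Qd = 531 − 5P; Qs = 4P + 216.
Before the tax: set 531 − 5P = 4P + 216 → P* = €35, Q* = 356.
With the tax collected from buyers, demand (in seller-price terms) shifts: Qd = 531 − 5(P + 9).
Solving gives Q = 336 with buyers paying €39 and producers receiving €30 (the €9 wedge).
The less price-elastic side of the market bears the larger share of a per-unit tax.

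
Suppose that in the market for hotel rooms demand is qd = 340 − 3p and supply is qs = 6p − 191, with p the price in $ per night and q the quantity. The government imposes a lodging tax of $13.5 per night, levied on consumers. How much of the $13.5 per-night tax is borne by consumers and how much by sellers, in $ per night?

Consumers bear $9 per night; sellers bear $4.5 per night.

Without the tax, 340 − 3p = 6p − 191 gives 9p = 531, so p* = $59 and q* = 163.
With the tax collected from consumers, demand (in seller-price terms) shifts: qd = 340 − 3(p + 13.5).
New equilibrium: consumers pay $68, sellers receive $54.5, q = 136. (Wedge: pb − ps = 13.5.)
Burden on consumers: $9; on sellers: $4.5. (They sum to $13.5.)
The less price-elastic side of the market bears the larger share of a per-unit tax.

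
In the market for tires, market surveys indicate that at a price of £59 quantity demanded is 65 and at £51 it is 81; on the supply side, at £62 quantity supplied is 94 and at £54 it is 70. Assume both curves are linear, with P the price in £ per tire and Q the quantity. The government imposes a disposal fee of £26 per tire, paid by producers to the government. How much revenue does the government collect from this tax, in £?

Tax revenue = £1086.8.

Demand slope: (81 − 65)/(51 − 59) = -2, so Qd = 183 − 2P.
Supply slope: (70 − 94)/(54 − 62) = 3, so Qs = 3P − 92.
Without the tax, 183 − 2P = 3P − 92 gives 5P = 275, so P* = £55 and Q* = 73.
With the tax collected from producers, supply shifts: Qs = 3(P − 26) − 92.
Solving gives Q = 41.8 with consumers paying £70.6 and producers receiving £44.6 (the £26 wedge).
Revenue = t · Q = 26 · 41.8 = £1086.8.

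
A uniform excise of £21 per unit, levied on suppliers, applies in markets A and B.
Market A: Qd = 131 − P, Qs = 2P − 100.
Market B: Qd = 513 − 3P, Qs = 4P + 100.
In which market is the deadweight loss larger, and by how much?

Market A: pre-tax P* = £77, Q* = 54; post-tax Q = 40; deadweight loss = £147.
Market B: pre-tax P* = £59, Q* = 336; post-tax Q = 300; deadweight loss = £378.
Difference: £147 vs £378 → market B is larger by £231.

Market B, by £231.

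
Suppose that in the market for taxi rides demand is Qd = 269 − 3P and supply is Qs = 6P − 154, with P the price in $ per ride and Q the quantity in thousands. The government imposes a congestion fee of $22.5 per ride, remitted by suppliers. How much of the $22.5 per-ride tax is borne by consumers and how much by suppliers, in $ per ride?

Consumers bear $15 per ride; suppliers bear $7.5 per ride.

Before the tax: set 269 − 3P = 6P − 154 → P* = $47, Q* = 128.
With the tax collected from suppliers, supply shifts: Qs = 6(P − 22.5) − 154.
Solving gives Q = 83 with consumers paying $62 and suppliers receiving $39.5 (the $22.5 wedge).
Burden on consumers: $15; on suppliers: $7.5. (They sum to $22.5.)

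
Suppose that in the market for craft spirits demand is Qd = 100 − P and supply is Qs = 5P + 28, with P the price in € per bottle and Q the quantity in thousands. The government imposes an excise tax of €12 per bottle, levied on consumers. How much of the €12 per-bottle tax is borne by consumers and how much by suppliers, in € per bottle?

Consumers bear €10 per bottle; suppliers bear €2 per bottle.

Before the tax: set 100 − P = 5P + 28 → P* = €12, Q* = 88.
With the tax collected from consumers, demand (in seller-price terms) shifts: Qd = 100 − (P + 12).
New equilibrium: consumers pay €22, suppliers receive €10, Q = 78. (Wedge: Pb − Ps = 12.)
Burden on consumers: €10; on suppliers: €2. (They sum to €12.)
The less price-elastic side of the market bears the larger share of a per-unit tax.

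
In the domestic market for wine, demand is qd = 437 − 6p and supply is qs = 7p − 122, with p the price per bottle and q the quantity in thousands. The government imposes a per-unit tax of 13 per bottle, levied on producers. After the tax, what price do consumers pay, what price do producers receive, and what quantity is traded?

Consumers pay 50; producers receive 37; quantity = 137.

Without the tax, 437 − 6p = 7p − 122 gives 13p = 559, so p* = 43 and q* = 179.
With the tax collected from producers, supply shifts: qs = 7(p − 13) − 122.
Solving gives q = 137 with consumers paying 50 and producers receiving 37 (the 13 wedge).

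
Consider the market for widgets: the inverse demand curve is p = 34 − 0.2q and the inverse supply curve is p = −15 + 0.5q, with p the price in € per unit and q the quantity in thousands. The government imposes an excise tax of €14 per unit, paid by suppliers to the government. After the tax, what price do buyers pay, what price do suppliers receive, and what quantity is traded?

Inverting to q(p) form: qd = 170 − 5p; qs = 2p + 30.
Without the tax, 170 − 5p = 2p + 30 gives 7p = 140, so p* = €20 and q* = 70.
With the tax collected from suppliers, supply shifts: qs = 2(p − 14) + 30.
Solving gives q = 50 with buyers paying €24 and suppliers receiving €10 (the €14 wedge).

Buyers pay €24; suppliers receive €10; quantity = 50.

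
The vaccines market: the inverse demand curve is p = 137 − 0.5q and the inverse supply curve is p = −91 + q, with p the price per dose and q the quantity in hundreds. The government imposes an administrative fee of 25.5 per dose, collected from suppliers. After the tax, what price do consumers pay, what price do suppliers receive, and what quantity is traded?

Consumers pay 69.5; suppliers receive 44; quantity = 135.

Rewrite in direct form: qd = 274 − 2p and qs = p + 91.
Before the tax: set 274 − 2p = p + 91 → p* = 61, q* = 152.
With the tax collected from suppliers, supply shifts: qs = (p − 25.5) + 91.
New equilibrium: consumers pay 69.5, suppliers receive 44, q = 135. (Wedge: pb − ps = 25.5.)
The less price-elastic side of the market bears the larger share of a per-unit tax.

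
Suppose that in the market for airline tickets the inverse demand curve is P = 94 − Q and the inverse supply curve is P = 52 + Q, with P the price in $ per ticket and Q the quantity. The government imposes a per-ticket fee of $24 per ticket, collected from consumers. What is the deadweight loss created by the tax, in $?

Rewrite in direct form: Qd = 94 − P and Qs = P − 52.
Without the tax, 94 − P = P − 52 gives 2P = 146, so P* = $73 and Q* = 21.
With the tax collected from consumers, demand (in seller-price terms) shifts: Qd = 94 − (P + 24).
New equilibrium: consumers pay $85, suppliers receive $61, Q = 9. (Wedge: Pb − Ps = 24.)
Quantity falls by |ΔQ| = |21 − 9| = 12.
DWL = ½ · t · |ΔQ| = ½ · 24 · 12 = $144.

Deadweight loss = $144.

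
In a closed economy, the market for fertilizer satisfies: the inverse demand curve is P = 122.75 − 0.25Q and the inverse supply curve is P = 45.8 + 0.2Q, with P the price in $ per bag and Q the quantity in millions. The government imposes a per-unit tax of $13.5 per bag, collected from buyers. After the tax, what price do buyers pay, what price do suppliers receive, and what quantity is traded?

Buyers pay $87.5; suppliers receive $74; quantity = 141.

Inverting to Q(P) form: Qd = 491 − 4P; Qs = 5P − 229.
Before the tax: set 491 − 4P = 5P − 229 → P* = $80, Q* = 171.
With the tax collected from buyers, demand (in seller-price terms) shifts: Qd = 491 − 4(P + 13.5).
Solving gives Q = 141 with buyers paying $87.5 and suppliers receiving $74 (the $13.5 wedge).
The less price-elastic side of the market bears the larger share of a per-unit tax.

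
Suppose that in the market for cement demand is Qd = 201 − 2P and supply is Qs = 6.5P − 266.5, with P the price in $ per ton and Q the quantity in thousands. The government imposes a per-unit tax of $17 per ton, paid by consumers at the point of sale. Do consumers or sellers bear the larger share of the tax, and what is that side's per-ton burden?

Consumers bear the larger share: $13 per ton.

Without the tax, 201 − 2P = 6.5P − 266.5 gives 8.5P = 467.5, so P* = $55 and Q* = 91.
With the tax collected from consumers, demand (in seller-price terms) shifts: Qd = 201 − 2(P + 17).
Solving gives Q = 65 with consumers paying $68 and sellers receiving $51 (the $17 wedge).
Per-ton burden: consumers $13, sellers $4.
Consumers take the larger share because demand is less price-elastic here (demand slope 2 vs supply slope 6.5).
The less price-elastic side of the market bears the larger share of a per-unit tax.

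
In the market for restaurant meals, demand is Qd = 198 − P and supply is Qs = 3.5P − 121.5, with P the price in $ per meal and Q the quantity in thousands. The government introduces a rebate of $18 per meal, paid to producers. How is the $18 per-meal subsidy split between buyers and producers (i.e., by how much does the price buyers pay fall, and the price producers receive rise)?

Buyers gain $14 per meal; producers gain $4 per meal.

Before the subsidy: set 198 − P = 3.5P − 121.5 → P* = $71, Q* = 127.
With a per-unit subsidy paid to producers, each receives P + 18 per unit sold, so supply becomes Qs = 3.5(P + 18) − 121.5.
Solving gives Q = 141 with buyers paying $57 and producers receiving $75 (the $18 wedge).
Gain to buyers: $14; to producers: $4. (They sum to $18.)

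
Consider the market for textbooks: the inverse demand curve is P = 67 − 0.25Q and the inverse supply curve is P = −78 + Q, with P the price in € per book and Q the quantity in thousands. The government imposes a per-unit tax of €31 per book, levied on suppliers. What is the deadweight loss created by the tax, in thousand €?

Deadweight loss = €384.4 thousand.

Inverting to Q(P) form: Qd = 268 − 4P; Qs = P + 78.
Without the tax, 268 − 4P = P + 78 gives 5P = 190, so P* = €38 and Q* = 116.
With the tax collected from suppliers, supply shifts: Qs = (P − 31) + 78.
Solving gives Q = 91.2 with buyers paying €44.2 and suppliers receiving €13.2 (the €31 wedge).
Quantity falls by |ΔQ| = |116 − 91.2| = 24.8.
DWL = ½ · t · |ΔQ| = ½ · 31 · 24.8 = €384.4.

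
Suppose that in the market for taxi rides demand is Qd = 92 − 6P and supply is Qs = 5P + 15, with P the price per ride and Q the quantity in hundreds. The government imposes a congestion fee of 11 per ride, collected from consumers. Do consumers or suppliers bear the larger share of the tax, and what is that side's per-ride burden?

Suppliers bear the larger share: 6 per ride.

Without the tax, 92 − 6P = 5P + 15 gives 11P = 77, so P* = 7 and Q* = 50.
With the tax collected from consumers, demand (in seller-price terms) shifts: Qd = 92 − 6(P + 11).
New equilibrium: consumers pay 12, suppliers receive 1, Q = 20. (Wedge: Pb − Ps = 11.)
Per-ride burden: consumers 5, suppliers 6.
Suppliers take the larger share because supply is less price-elastic here (demand slope 6 vs supply slope 5).
The less price-elastic side of the market bears the larger share of a per-unit tax.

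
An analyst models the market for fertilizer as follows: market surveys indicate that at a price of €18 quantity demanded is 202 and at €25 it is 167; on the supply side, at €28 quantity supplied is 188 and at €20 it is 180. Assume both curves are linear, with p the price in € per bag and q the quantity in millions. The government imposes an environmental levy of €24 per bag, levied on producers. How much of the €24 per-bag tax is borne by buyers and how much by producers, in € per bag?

Buyers bear €4 per bag; producers bear €20 per bag.

Demand slope: (167 − 202)/(25 − 18) = -5, so qd = 292 − 5p.
Supply slope: (180 − 188)/(20 − 28) = 1, so qs = p + 160.
Before the tax: set 292 − 5p = p + 160 → p* = €22, q* = 182.
With the tax collected from producers, supply shifts: qs = (p − 24) + 160.
New equilibrium: buyers pay €26, producers receive €2, q = 162. (Wedge: pb − ps = 24.)
Burden on buyers: €4; on producers: €20. (They sum to €24.)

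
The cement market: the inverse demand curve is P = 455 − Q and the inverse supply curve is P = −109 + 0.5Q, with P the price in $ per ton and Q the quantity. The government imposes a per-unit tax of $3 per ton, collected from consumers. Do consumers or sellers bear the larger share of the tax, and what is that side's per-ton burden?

Consumers bear the larger share: $2 per ton.

Rewrite in direct form: Qd = 455 − P and Qs = 2P + 218.
Before the tax: set 455 − P = 2P + 218 → P* = $79, Q* = 376.
With the tax collected from consumers, demand (in seller-price terms) shifts: Qd = 455 − (P + 3).
New equilibrium: consumers pay $81, sellers receive $78, Q = 374. (Wedge: Pb − Ps = 3.)
Per-ton burden: consumers $2, sellers $1.
Consumers take the larger share because demand is less price-elastic here (demand slope 1 vs supply slope 2).
The less price-elastic side of the market bears the larger share of a per-unit tax.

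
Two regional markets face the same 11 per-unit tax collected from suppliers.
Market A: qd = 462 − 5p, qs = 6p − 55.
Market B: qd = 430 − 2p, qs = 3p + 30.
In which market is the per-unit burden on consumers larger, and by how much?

Market A: pre-tax p* = 47, q* = 227; post-tax q = 197; per-unit burden on consumers = 6.
Market B: pre-tax p* = 80, q* = 270; post-tax q = 256.8; per-unit burden on consumers = 6.6.
Difference: 6 vs 6.6 → market B is larger by 0.6.

Market B, by 0.6.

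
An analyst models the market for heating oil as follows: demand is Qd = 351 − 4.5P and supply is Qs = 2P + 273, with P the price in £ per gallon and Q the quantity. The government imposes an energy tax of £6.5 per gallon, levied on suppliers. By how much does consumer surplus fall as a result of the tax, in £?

Consumer surplus falls by £585.

Without the tax, 351 − 4.5P = 2P + 273 gives 6.5P = 78, so P* = £12 and Q* = 297.
With the tax collected from suppliers, supply shifts: Qs = 2(P − 6.5) + 273.
New equilibrium: consumers pay £14, suppliers receive £7.5, Q = 288. (Wedge: Pb − Ps = 6.5.)
ΔCS is the trapezoid between Q = 288 and Q = 297 of height £2: ½ · (297 + 288) · 2 = £585.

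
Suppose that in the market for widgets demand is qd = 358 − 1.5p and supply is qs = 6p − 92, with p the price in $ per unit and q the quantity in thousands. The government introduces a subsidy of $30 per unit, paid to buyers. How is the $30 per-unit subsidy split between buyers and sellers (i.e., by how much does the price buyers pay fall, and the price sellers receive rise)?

Before the subsidy: set 358 − 1.5p = 6p − 92 → p* = $60, q* = 268.
With a per-unit subsidy paid to buyers, each effectively pays p − 30, so demand becomes qd = 358 − 1.5(p − 30).
New equilibrium: buyers pay $36, sellers receive $66, q = 304. (Wedge: pb − ps = −30.)
Gain to buyers: $24; to sellers: $6. (They sum to $30.)

Buyers gain $24 per unit; sellers gain $6 per unit.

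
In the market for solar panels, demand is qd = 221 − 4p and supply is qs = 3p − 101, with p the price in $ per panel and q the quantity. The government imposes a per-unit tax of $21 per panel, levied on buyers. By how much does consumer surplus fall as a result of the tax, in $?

Before the tax: set 221 − 4p = 3p − 101 → p* = $46, q* = 37.
With the tax collected from buyers, demand (in seller-price terms) shifts: qd = 221 − 4(p + 21).
Solving gives q = 1 with buyers paying $55 and sellers receiving $34 (the $21 wedge).
ΔCS is the trapezoid between Q = 1 and Q = 37 of height $9: ½ · (37 + 1) · 9 = $171.

Consumer surplus falls by $171.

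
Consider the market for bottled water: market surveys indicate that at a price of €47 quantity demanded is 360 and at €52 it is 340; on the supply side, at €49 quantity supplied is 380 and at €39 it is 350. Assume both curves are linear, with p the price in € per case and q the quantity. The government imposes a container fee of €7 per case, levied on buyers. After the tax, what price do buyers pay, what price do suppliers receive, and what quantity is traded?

Buyers pay €48; suppliers receive €41; quantity = 356.

Demand slope: (340 − 360)/(52 − 47) = -4, so qd = 548 − 4p.
Supply slope: (350 − 380)/(39 − 49) = 3, so qs = 3p + 233.
Before the tax: set 548 − 4p = 3p + 233 → p* = €45, q* = 368.
With the tax collected from buyers, demand (in seller-price terms) shifts: qd = 548 − 4(p + 7).
Solving gives q = 356 with buyers paying €48 and suppliers receiving €41 (the €7 wedge).
The less price-elastic side of the market bears the larger share of a per-unit tax.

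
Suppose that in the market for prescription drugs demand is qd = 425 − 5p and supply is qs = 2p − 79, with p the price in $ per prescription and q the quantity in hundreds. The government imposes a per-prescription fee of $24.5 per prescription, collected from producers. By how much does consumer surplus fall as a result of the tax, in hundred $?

Before the tax: set 425 − 5p = 2p − 79 → p* = $72, q* = 65.
With the tax collected from producers, supply shifts: qs = 2(p − 24.5) − 79.
New equilibrium: consumers pay $79, producers receive $54.5, q = 30. (Wedge: pb − ps = 24.5.)
ΔCS is the trapezoid between Q = 30 and Q = 65 of height $7: ½ · (65 + 30) · 7 = $332.5.

Consumer surplus falls by $332.5 hundred.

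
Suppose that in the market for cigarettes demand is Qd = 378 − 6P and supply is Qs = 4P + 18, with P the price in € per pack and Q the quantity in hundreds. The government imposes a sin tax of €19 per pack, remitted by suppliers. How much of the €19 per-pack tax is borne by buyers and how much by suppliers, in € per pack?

Buyers bear €7.6 per pack; suppliers bear €11.4 per pack.

Without the tax, 378 − 6P = 4P + 18 gives 10P = 360, so P* = €36 and Q* = 162.
With the tax collected from suppliers, supply shifts: Qs = 4(P − 19) + 18.
New equilibrium: buyers pay €43.6, suppliers receive €24.6, Q = 116.4. (Wedge: Pb − Ps = 19.)
Burden on buyers: €7.6; on suppliers: €11.4. (They sum to €19.)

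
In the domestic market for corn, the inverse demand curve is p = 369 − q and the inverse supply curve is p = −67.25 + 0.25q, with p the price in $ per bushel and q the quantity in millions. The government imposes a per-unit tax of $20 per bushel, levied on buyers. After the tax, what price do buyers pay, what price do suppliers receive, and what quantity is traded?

Inverting to q(p) form: qd = 369 − p; qs = 4p + 269.
Before the tax: set 369 − p = 4p + 269 → p* = $20, q* = 349.
With the tax collected from buyers, demand (in seller-price terms) shifts: qd = 369 − (p + 20).
New equilibrium: buyers pay $36, suppliers receive $16, q = 333. (Wedge: pb − ps = 20.)
The less price-elastic side of the market bears the larger share of a per-unit tax.

Buyers pay $36; suppliers receive $16; quantity = 333.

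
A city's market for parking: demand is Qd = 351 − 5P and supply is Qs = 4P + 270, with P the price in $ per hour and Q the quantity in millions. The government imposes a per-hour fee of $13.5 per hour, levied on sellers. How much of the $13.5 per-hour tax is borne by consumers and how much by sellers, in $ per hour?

Consumers bear $6 per hour; sellers bear $7.5 per hour.

Before the tax: set 351 − 5P = 4P + 270 → P* = $9, Q* = 306.
With the tax collected from sellers, supply shifts: Qs = 4(P − 13.5) + 270.
New equilibrium: consumers pay $15, sellers receive $1.5, Q = 276. (Wedge: Pb − Ps = 13.5.)
Burden on consumers: $6; on sellers: $7.5. (They sum to $13.5.)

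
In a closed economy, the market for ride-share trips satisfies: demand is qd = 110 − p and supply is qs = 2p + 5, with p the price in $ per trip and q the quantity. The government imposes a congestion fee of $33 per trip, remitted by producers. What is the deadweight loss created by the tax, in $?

Without the tax, 110 − p = 2p + 5 gives 3p = 105, so p* = $35 and q* = 75.
With the tax collected from producers, supply shifts: qs = 2(p − 33) + 5.
Solving gives q = 53 with buyers paying $57 and producers receiving $24 (the $33 wedge).
Quantity falls by |ΔQ| = |75 − 53| = 22.
DWL = ½ · t · |ΔQ| = ½ · 33 · 22 = $363.

Deadweight loss = $363.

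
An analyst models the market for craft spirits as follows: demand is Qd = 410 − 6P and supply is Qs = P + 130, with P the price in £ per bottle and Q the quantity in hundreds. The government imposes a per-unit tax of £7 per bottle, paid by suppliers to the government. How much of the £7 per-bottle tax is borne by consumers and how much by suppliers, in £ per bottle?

Before the tax: set 410 − 6P = P + 130 → P* = £40, Q* = 170.
With the tax collected from suppliers, supply shifts: Qs = (P − 7) + 130.
Solving gives Q = 164 with consumers paying £41 and suppliers receiving £34 (the £7 wedge).
Burden on consumers: £1; on suppliers: £6. (They sum to £7.)
The less price-elastic side of the market bears the larger share of a per-unit tax.

Consumers bear £1 per bottle; suppliers bear £6 per bottle.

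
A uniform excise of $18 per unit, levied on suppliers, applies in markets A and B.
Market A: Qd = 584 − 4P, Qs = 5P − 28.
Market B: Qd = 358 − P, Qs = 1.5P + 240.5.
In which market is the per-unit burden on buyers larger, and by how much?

Market A: pre-tax P* = $68, Q* = 312; post-tax Q = 272; per-unit burden on buyers = $10.
Market B: pre-tax P* = $47, Q* = 311; post-tax Q = 300.2; per-unit burden on buyers = $10.8.
Difference: $10 vs $10.8 → market B is larger by $0.8.

Market B, by $0.8.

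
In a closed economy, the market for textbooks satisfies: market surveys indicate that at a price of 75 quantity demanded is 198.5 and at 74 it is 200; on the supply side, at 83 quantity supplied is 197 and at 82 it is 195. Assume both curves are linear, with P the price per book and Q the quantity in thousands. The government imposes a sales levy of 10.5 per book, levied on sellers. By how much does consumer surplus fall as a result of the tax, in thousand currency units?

Consumer surplus falls by 1119 thousand.

Demand slope: (200 − 198.5)/(74 − 75) = -1.5, so Qd = 311 − 1.5P.
Supply slope: (195 − 197)/(82 − 83) = 2, so Qs = 2P + 31.
Before the tax: set 311 − 1.5P = 2P + 31 → P* = 80, Q* = 191.
With the tax collected from sellers, supply shifts: Qs = 2(P − 10.5) + 31.
Solving gives Q = 182 with buyers paying 86 and sellers receiving 75.5 (the 10.5 wedge).
ΔCS is the trapezoid between Q = 182 and Q = 191 of height 6: ½ · (191 + 182) · 6 = 1119.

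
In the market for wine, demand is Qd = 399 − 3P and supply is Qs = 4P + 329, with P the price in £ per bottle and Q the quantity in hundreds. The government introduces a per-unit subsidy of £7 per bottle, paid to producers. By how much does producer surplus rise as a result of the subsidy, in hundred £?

Producer surplus rises by £1125 hundred.

Without the subsidy, 399 − 3P = 4P + 329 gives 7P = 70, so P* = £10 and Q* = 369.
With a per-unit subsidy paid to producers, each receives P + 7 per unit sold, so supply becomes Qs = 4(P + 7) + 329.
New equilibrium: consumers pay £6, producers receive £13, Q = 381. (Wedge: Pb − Ps = −7.)
ΔPS is the trapezoid between Q = 381 and Q = 369 of height £3: ½ · (369 + 381) · 3 = £1125.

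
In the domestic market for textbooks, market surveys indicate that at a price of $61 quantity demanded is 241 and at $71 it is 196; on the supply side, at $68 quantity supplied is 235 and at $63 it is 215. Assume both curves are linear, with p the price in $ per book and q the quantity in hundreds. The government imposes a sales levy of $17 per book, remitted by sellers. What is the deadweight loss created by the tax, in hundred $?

Deadweight loss = $306 hundred.

Demand slope: (196 − 241)/(71 − 61) = -4.5, so qd = 515.5 − 4.5p.
Supply slope: (215 − 235)/(63 − 68) = 4, so qs = 4p − 37.
Without the tax, 515.5 − 4.5p = 4p − 37 gives 8.5p = 552.5, so p* = $65 and q* = 223.
With the tax collected from sellers, supply shifts: qs = 4(p − 17) − 37.
Solving gives q = 187 with buyers paying $73 and sellers receiving $56 (the $17 wedge).
Quantity falls by |ΔQ| = |223 − 187| = 36.
DWL = ½ · t · |ΔQ| = ½ · 17 · 36 = $306.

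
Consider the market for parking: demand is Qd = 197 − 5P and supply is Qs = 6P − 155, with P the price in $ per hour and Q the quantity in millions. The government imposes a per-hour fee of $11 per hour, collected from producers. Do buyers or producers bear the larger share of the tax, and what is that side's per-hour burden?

Without the tax, 197 − 5P = 6P − 155 gives 11P = 352, so P* = $32 and Q* = 37.
With the tax collected from producers, supply shifts: Qs = 6(P − 11) − 155.
Solving gives Q = 7 with buyers paying $38 and producers receiving $27 (the $11 wedge).
Per-hour burden: buyers $6, producers $5.
Buyers take the larger share because demand is less price-elastic here (demand slope 5 vs supply slope 6).

Buyers bear the larger share: $6 per hour.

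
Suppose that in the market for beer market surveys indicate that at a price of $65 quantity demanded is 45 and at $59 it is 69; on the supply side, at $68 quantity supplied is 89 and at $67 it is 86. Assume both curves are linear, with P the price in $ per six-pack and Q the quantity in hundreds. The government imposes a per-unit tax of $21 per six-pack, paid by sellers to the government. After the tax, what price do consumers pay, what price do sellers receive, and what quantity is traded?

Consumers pay $69; sellers receive $48; quantity = 29.

Demand slope: (69 − 45)/(59 − 65) = -4, so Qd = 305 − 4P.
Supply slope: (86 − 89)/(67 − 68) = 3, so Qs = 3P − 115.
Before the tax: set 305 − 4P = 3P − 115 → P* = $60, Q* = 65.
With the tax collected from sellers, supply shifts: Qs = 3(P − 21) − 115.
Solving gives Q = 29 with consumers paying $69 and sellers receiving $48 (the $21 wedge).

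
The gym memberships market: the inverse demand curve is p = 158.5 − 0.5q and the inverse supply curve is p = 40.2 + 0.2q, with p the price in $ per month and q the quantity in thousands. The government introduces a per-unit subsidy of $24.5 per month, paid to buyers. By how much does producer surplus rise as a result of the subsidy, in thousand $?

Producer surplus rises by $1305.5 thousand.

Rewrite in direct form: qd = 317 − 2p and qs = 5p − 201.
Without the subsidy, 317 − 2p = 5p − 201 gives 7p = 518, so p* = $74 and q* = 169.
With a per-unit subsidy paid to buyers, each effectively pays p − 24.5, so demand becomes qd = 317 − 2(p − 24.5).
New equilibrium: buyers pay $56.5, producers receive $81, q = 204. (Wedge: pb − ps = −24.5.)
ΔPS is the trapezoid between Q = 204 and Q = 169 of height $7: ½ · (169 + 204) · 7 = $1305.5.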